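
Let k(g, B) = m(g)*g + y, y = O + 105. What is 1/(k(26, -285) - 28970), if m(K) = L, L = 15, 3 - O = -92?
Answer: -1/28380 ≈ -3.5236e-5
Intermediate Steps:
O = 95 (O = 3 - 1*(-92) = 3 + 92 = 95)
y = 200 (y = 95 + 105 = 200)
m(K) = 15
k(g, B) = 200 + 15*g (k(g, B) = 15*g + 200 = 200 + 15*g)
1/(k(26, -285) - 28970) = 1/((200 + 15*26) - 28970) = 1/((200 + 390) - 28970) = 1/(590 - 28970) = 1/(-28380) = -1/28380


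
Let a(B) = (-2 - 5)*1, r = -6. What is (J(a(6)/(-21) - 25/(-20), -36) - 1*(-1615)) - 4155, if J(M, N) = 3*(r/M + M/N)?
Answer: -6980905/2736 ≈ -2551.5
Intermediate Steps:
a(B) = -7 (a(B) = -7*1 = -7)
J(M, N) = -18/M + 3*M/N (J(M, N) = 3*(-6/M + M/N) = -18/M + 3*M/N)
(J(a(6)/(-21) - 25/(-20), -36) - 1*(-1615)) - 4155 = ((-18/(-7/(-21) - 25/(-20)) + 3*(-7/(-21) - 25/(-20))/(-36)) - 1*(-1615)) - 4155 = ((-18/(-7*(-1/21) - 25*(-1/20)) + 3*(-7*(-1/21) - 25*(-1/20))*(-1/36)) + 1615) - 4155 = ((-18/(1/3 + 5/4) + 3*(1/3 + 5/4)*(-1/36)) + 1615) - 4155 = ((-18/19/12 + 3*(19/12)*(-1/36)) + 1615) - 4155 = ((-18*12/19 - 19/144) + 1615) - 4155 = ((-216/19 - 19/144) + 1615) - 4155 = (-31465/2736 + 1615) - 4155 = 4387175/2736 - 4155 = -6980905/2736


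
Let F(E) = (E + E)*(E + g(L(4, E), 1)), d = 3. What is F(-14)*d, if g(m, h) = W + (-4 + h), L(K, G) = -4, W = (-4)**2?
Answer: 84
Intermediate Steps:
W = 16
g(m, h) = 12 + h (g(m, h) = 16 + (-4 + h) = 12 + h)
F(E) = 2*E*(13 + E) (F(E) = (E + E)*(E + (12 + 1)) = (2*E)*(E + 13) = (2*E)*(13 + E) = 2*E*(13 + E))
F(-14)*d = (2*(-14)*(13 - 14))*3 = (2*(-14)*(-1))*3 = 28*3 = 84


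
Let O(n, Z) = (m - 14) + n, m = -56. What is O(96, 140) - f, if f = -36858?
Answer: 36884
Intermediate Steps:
O(n, Z) = -70 + n (O(n, Z) = (-56 - 14) + n = -70 + n)
O(96, 140) - f = (-70 + 96) - 1*(-36858) = 26 + 36858 = 36884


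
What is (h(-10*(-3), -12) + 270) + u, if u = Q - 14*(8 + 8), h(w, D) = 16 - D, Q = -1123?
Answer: -1049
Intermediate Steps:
u = -1347 (u = -1123 - 14*(8 + 8) = -1123 - 14*16 = -1123 - 1*224 = -1123 - 224 = -1347)
(h(-10*(-3), -12) + 270) + u = ((16 - 1*(-12)) + 270) - 1347 = ((16 + 12) + 270) - 1347 = (28 + 270) - 1347 = 298 - 1347 = -1049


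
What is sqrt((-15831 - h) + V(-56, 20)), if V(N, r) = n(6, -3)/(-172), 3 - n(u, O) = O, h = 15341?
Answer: I*sqrt(230548370)/86 ≈ 176.56*I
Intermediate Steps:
n(u, O) = 3 - O
V(N, r) = -3/86 (V(N, r) = (3 - 1*(-3))/(-172) = (3 + 3)*(-1/172) = 6*(-1/172) = -3/86)
sqrt((-15831 - h) + V(-56, 20)) = sqrt((-15831 - 1*15341) - 3/86) = sqrt((-15831 - 15341) - 3/86) = sqrt(-31172 - 3/86) = sqrt(-2680795/86) = I*sqrt(230548370)/86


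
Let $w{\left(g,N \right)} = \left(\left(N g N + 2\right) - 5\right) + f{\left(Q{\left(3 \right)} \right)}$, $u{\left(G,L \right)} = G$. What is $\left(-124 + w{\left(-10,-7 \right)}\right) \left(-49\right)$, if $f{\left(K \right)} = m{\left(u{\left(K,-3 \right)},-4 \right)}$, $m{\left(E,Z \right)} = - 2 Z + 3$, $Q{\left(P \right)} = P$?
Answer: $29694$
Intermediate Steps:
$m{\left(E,Z \right)} = 3 - 2 Z$
$f{\left(K \right)} = 11$ ($f{\left(K \right)} = 3 - -8 = 3 + 8 = 11$)
$w{\left(g,N \right)} = 8 + g N^{2}$ ($w{\left(g,N \right)} = \left(\left(N g N + 2\right) - 5\right) + 11 = \left(\left(g N^{2} + 2\right) - 5\right) + 11 = \left(\left(2 + g N^{2}\right) - 5\right) + 11 = \left(-3 + g N^{2}\right) + 11 = 8 + g N^{2}$)
$\left(-124 + w{\left(-10,-7 \right)}\right) \left(-49\right) = \left(-124 + \left(8 - 10 \left(-7\right)^{2}\right)\right) \left(-49\right) = \left(-124 + \left(8 - 490\right)\right) \left(-49\right) = \left(-124 - 482\right) \left(-49\right) = \left(-606\right) \left(-49\right) = 29694$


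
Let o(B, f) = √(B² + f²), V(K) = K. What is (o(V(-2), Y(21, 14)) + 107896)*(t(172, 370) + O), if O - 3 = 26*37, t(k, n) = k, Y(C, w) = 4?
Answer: 122677752 + 2274*√5 ≈ 1.2268e+8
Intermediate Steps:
O = 965 (O = 3 + 26*37 = 3 + 962 = 965)
(o(V(-2), Y(21, 14)) + 107896)*(t(172, 370) + O) = (√((-2)² + 4²) + 107896)*(172 + 965) = (√(4 + 16) + 107896)*1137 = (√20 + 107896)*1137 = (2*√5 + 107896)*1137 = (107896 + 2*√5)*1137 = 122677752 + 2274*√5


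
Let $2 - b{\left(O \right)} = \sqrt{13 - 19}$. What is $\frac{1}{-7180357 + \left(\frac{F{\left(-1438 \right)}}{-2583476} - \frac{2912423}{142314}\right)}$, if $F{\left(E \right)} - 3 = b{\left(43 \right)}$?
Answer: $- \frac{242656203009944733347373030156}{1742363131779257402717229755508161983} - \frac{13080962210043924 i \sqrt{6}}{1742363131779257402717229755508161983} \approx -1.3927 \cdot 10^{-7} - 1.839 \cdot 10^{-20} i$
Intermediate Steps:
$b{\left(O \right)} = 2 - i \sqrt{6}$ ($b{\left(O \right)} = 2 - \sqrt{13 - 19} = 2 - \sqrt{-6} = 2 - i \sqrt{6}$)
$F{\left(E \right)} = 5 - i \sqrt{6}$ ($F{\left(E \right)} = 3 + \left(2 - i \sqrt{6}\right) = 5 - i \sqrt{6}$)
$\frac{1}{-7180357 + \left(\frac{F{\left(-1438 \right)}}{-2583476} - \frac{2912423}{142314}\right)} = \frac{1}{-7180357 + \left(\frac{5 - i \sqrt{6}}{-2583476} - \frac{2912423}{142314}\right)} = \frac{1}{-7180357 + \left(\left(5 - i \sqrt{6}\right) \left(- \frac{1}{2583476}\right) - \frac{2912423}{142314}\right)} = \frac{1}{-7180357 - \left(\frac{3762087816959}{183832401732} - \frac{i \sqrt{6}}{2583476}\right)} = \frac{1}{- \frac{1319986034690995283}{183832401732} + \frac{i \sqrt{6}}{2583476}}$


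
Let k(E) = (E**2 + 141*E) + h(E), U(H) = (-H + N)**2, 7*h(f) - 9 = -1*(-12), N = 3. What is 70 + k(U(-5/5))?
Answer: 2585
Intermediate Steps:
h(f) = 3 (h(f) = 9/7 + (-1*(-12))/7 = 9/7 + (1/7)*12 = 9/7 + 12/7 = 3)
U(H) = (3 - H)**2 (U(H) = (-H + 3)**2 = (3 - H)**2)
k(E) = 3 + E**2 + 141*E (k(E) = (E**2 + 141*E) + 3 = 3 + E**2 + 141*E)
70 + k(U(-5/5)) = 70 + (3 + ((-3 - 5/5)**2)**2 + 141*(-3 - 5/5)**2) = 70 + (3 + ((-3 - 5*1/5)**2)**2 + 141*(-3 - 5*1/5)**2) = 70 + (3 + ((-3 - 1)**2)**2 + 141*(-3 - 1)**2) = 70 + (3 + ((-4)**2)**2 + 141*(-4)**2) = 70 + (3 + 16**2 + 141*16) = 70 + (3 + 256 + 2256) = 70 + 2515 = 2585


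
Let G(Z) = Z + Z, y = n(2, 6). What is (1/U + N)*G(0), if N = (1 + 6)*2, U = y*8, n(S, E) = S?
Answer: 0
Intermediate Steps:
y = 2
U = 16 (U = 2*8 = 16)
N = 14 (N = 7*2 = 14)
G(Z) = 2*Z
(1/U + N)*G(0) = (1/16 + 14)*(2*0) = (1/16 + 14)*0 = (225/16)*0 = 0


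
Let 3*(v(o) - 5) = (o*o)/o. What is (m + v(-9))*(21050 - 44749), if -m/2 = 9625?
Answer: 456158352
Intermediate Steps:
m = -19250 (m = -2*9625 = -19250)
v(o) = 5 + o/3 (v(o) = 5 + ((o*o)/o)/3 = 5 + (o**2/o)/3 = 5 + o/3)
(m + v(-9))*(21050 - 44749) = (-19250 + (5 + (1/3)*(-9)))*(21050 - 44749) = (-19250 + (5 - 3))*(-23699) = (-19250 + 2)*(-23699) = -19248*(-23699) = 456158352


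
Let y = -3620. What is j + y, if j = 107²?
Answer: 7829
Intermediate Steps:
j = 11449
j + y = 11449 - 3620 = 7829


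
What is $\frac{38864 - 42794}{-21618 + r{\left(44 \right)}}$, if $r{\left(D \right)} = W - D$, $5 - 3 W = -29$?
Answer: $\frac{5895}{32476} \approx 0.18152$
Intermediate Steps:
$W = \frac{34}{3}$ ($W = \frac{5}{3} - - \frac{29}{3} = \frac{5}{3} + \frac{29}{3} = \frac{34}{3} \approx 11.333$)
$r{\left(D \right)} = \frac{34}{3} - D$
$\frac{38864 - 42794}{-21618 + r{\left(44 \right)}} = \frac{38864 - 42794}{-21618 + \left(\frac{34}{3} - 44\right)} = - \frac{3930}{-21618 + \left(\frac{34}{3} - 44\right)} = - \frac{3930}{-21618 - \frac{98}{3}} = - \frac{3930}{- \frac{64952}{3}} = \left(-3930\right) \left(- \frac{3}{64952}\right) = \frac{5895}{32476}$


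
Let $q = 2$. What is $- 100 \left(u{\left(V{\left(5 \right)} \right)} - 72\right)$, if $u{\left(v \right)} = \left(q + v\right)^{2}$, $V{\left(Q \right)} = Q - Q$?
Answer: $6800$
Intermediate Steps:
$V{\left(Q \right)} = 0$
$u{\left(v \right)} = \left(2 + v\right)^{2}$
$- 100 \left(u{\left(V{\left(5 \right)} \right)} - 72\right) = - 100 \left(\left(2 + 0\right)^{2} - 72\right) = - 100 \left(2^{2} - 72\right) = - 100 \left(4 - 72\right) = \left(-100\right) \left(-68\right) = 6800$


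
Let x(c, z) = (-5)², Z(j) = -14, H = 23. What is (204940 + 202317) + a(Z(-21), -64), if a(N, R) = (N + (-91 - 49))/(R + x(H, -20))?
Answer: 15883177/39 ≈ 4.0726e+5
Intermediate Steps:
x(c, z) = 25
a(N, R) = (-140 + N)/(25 + R) (a(N, R) = (N + (-91 - 49))/(R + 25) = (N - 140)/(25 + R) = (-140 + N)/(25 + R))
(204940 + 202317) + a(Z(-21), -64) = (204940 + 202317) + (-140 - 14)/(25 - 64) = 407257 - 154/(-39) = 407257 - 1/39*(-154) = 407257 + 154/39 = 15883177/39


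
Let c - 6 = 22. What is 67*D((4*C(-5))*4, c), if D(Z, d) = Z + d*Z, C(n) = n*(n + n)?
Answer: 1554400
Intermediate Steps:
c = 28 (c = 6 + 22 = 28)
C(n) = 2*n**2 (C(n) = n*(2*n) = 2*n**2)
D(Z, d) = Z + Z*d
67*D((4*C(-5))*4, c) = 67*(((4*(2*(-5)**2))*4)*(1 + 28)) = 67*(((4*(2*25))*4)*29) = 67*(((4*50)*4)*29) = 67*((200*4)*29) = 67*(800*29) = 67*23200 = 1554400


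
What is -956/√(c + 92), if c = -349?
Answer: 956*I*√257/257 ≈ 59.634*I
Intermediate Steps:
-956/√(c + 92) = -956/√(-349 + 92) = -956*(-I*√257/257) = -(-956)*I*√257/257 = 956*I*√257/257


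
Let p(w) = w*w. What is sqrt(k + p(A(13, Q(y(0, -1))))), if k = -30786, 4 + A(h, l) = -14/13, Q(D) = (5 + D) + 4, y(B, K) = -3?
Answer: I*sqrt(5198478)/13 ≈ 175.39*I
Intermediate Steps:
Q(D) = 9 + D
A(h, l) = -66/13 (A(h, l) = -4 - 14/13 = -66/13)
p(w) = w**2
sqrt(k + p(A(13, Q(y(0, -1))))) = sqrt(-30786 + (-66/13)**2) = sqrt(-30786 + 4356/169) = sqrt(-5198478/169) = I*sqrt(5198478)/13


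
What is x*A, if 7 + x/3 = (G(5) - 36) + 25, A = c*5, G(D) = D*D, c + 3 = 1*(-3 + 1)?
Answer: -525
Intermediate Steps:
c = -5 (c = -3 + 1*(-3 + 1) = -3 + 1*(-2) = -3 - 2 = -5)
G(D) = D²
A = -25 (A = -5*5 = -25)
x = 21 (x = -21 + 3*((5² - 36) + 25) = -21 + 3*((25 - 36) + 25) = -21 + 3*(-11 + 25) = -21 + 3*14 = -21 + 42 = 21)
x*A = 21*(-25) = -525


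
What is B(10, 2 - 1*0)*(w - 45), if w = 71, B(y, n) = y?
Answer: 260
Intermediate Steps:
B(10, 2 - 1*0)*(w - 45) = 10*(71 - 45) = 10*26 = 260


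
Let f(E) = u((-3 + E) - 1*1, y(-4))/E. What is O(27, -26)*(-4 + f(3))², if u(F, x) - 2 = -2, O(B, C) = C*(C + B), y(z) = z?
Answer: -416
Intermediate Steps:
O(B, C) = C*(B + C)
u(F, x) = 0 (u(F, x) = 2 - 2 = 0)
f(E) = 0 (f(E) = 0/E = 0)
O(27, -26)*(-4 + f(3))² = (-26*(27 - 26))*(-4 + 0)² = -26*1*(-4)² = -26*16 = -416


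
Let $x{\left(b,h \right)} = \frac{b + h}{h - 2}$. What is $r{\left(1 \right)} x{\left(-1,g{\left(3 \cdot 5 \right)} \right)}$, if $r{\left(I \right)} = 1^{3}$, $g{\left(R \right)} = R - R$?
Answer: $\frac{1}{2} \approx 0.5$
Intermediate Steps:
$g{\left(R \right)} = 0$
$x{\left(b,h \right)} = \frac{b + h}{-2 + h}$
$r{\left(I \right)} = 1$
$r{\left(1 \right)} x{\left(-1,g{\left(3 \cdot 5 \right)} \right)} = 1 \frac{-1 + 0}{-2 + 0} = 1 \frac{1}{-2} \left(-1\right) = 1 \left(\left(- \frac{1}{2}\right) \left(-1\right)\right) = 1 \cdot \frac{1}{2} = \frac{1}{2}$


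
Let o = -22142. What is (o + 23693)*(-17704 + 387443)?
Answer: 573465189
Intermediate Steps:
(o + 23693)*(-17704 + 387443) = (-22142 + 23693)*(-17704 + 387443) = 1551*369739 = 573465189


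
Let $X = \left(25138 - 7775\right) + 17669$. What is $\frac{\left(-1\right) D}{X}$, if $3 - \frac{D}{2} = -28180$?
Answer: $- \frac{28183}{17516} \approx -1.609$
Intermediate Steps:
$D = 56366$ ($D = 6 - -56360 = 6 + 56360 = 56366$)
$X = 35032$ ($X = 17363 + 17669 = 35032$)
$\frac{\left(-1\right) D}{X} = \frac{\left(-1\right) 56366}{35032} = \left(-56366\right) \frac{1}{35032} = - \frac{28183}{17516}$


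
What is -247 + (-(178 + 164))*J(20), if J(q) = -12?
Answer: 3857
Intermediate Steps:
-247 + (-(178 + 164))*J(20) = -247 - (178 + 164)*(-12) = -247 - 1*342*(-12) = -247 - 342*(-12) = -247 + 4104 = 3857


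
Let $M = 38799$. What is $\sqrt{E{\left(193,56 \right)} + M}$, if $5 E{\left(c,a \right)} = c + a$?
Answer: $\frac{2 \sqrt{242805}}{5} \approx 197.1$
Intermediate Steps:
$E{\left(c,a \right)} = \frac{a}{5} + \frac{c}{5}$ ($E{\left(c,a \right)} = \frac{c + a}{5} = \frac{a + c}{5} = \frac{a}{5} + \frac{c}{5}$)
$\sqrt{E{\left(193,56 \right)} + M} = \sqrt{\left(\frac{1}{5} \cdot 56 + \frac{1}{5} \cdot 193\right) + 38799} = \sqrt{\left(\frac{56}{5} + \frac{193}{5}\right) + 38799} = \sqrt{\frac{249}{5} + 38799} = \sqrt{\frac{194244}{5}} = \frac{2 \sqrt{242805}}{5}$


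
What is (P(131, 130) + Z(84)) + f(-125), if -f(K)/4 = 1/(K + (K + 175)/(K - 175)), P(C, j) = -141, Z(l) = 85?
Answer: -42032/751 ≈ -55.968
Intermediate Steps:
f(K) = -4/(K + (175 + K)/(-175 + K)) (f(K) = -4/(K + (K + 175)/(K - 175)) = -4/(K + (175 + K)/(-175 + K)))
(P(131, 130) + Z(84)) + f(-125) = (-141 + 85) + 4*(175 - 1*(-125))/(175 + (-125)**2 - 174*(-125)) = -56 + 4*(175 + 125)/(175 + 15625 + 21750) = -56 + 4*300/37550 = -56 + 4*(1/37550)*300 = -56 + 24/751 = -42032/751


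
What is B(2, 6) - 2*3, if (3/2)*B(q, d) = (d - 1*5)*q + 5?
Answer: -4/3 ≈ -1.3333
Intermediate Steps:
B(q, d) = 10/3 + 2*q*(-5 + d)/3 (B(q, d) = 2*((d - 1*5)*q + 5)/3 = 2*((d - 5)*q + 5)/3 = 2*((-5 + d)*q + 5)/3 = 2*(q*(-5 + d) + 5)/3 = 2*(5 + q*(-5 + d))/3 = 10/3 + 2*q*(-5 + d)/3)
B(2, 6) - 2*3 = (10/3 - 10/3*2 + (2/3)*6*2) - 2*3 = (10/3 - 20/3 + 8) - 6 = 14/3 - 6 = -4/3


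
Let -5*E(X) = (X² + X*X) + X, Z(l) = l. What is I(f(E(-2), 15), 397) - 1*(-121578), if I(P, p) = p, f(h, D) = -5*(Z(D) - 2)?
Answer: 121975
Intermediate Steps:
E(X) = -2*X²/5 - X/5 (E(X) = -((X² + X*X) + X)/5 = -((X² + X²) + X)/5 = -(2*X² + X)/5 = -(X + 2*X²)/5 = -2*X²/5 - X/5)
f(h, D) = 10 - 5*D (f(h, D) = -5*(D - 2) = -5*(-2 + D) = 10 - 5*D)
I(f(E(-2), 15), 397) - 1*(-121578) = 397 - 1*(-121578) = 397 + 121578 = 121975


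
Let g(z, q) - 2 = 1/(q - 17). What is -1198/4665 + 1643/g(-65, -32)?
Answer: 375448949/452505 ≈ 829.71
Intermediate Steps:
g(z, q) = 2 + 1/(-17 + q) (g(z, q) = 2 + 1/(q - 17) = 2 + 1/(-17 + q))
-1198/4665 + 1643/g(-65, -32) = -1198/4665 + 1643/(((-33 + 2*(-32))/(-17 - 32))) = -1198*1/4665 + 1643/(((-33 - 64)/(-49))) = -1198/4665 + 1643/((-1/49*(-97))) = -1198/4665 + 1643/(97/49) = -1198/4665 + 1643*(49/97) = -1198/4665 + 80507/97 = 375448949/452505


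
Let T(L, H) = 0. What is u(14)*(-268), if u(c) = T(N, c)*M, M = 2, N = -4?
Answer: 0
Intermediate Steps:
u(c) = 0 (u(c) = 0*2 = 0)
u(14)*(-268) = 0*(-268) = 0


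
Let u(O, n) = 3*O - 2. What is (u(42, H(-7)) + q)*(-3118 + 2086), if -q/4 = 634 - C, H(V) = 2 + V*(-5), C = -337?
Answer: 3880320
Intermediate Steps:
H(V) = 2 - 5*V
u(O, n) = -2 + 3*O
q = -3884 (q = -4*(634 - 1*(-337)) = -4*(634 + 337) = -4*971 = -3884)
(u(42, H(-7)) + q)*(-3118 + 2086) = ((-2 + 3*42) - 3884)*(-3118 + 2086) = ((-2 + 126) - 3884)*(-1032) = (124 - 3884)*(-1032) = -3760*(-1032) = 3880320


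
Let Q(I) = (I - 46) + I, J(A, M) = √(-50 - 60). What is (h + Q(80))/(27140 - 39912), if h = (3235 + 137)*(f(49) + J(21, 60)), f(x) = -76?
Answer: 128079/6386 - 843*I*√110/3193 ≈ 20.056 - 2.769*I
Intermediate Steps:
J(A, M) = I*√110 (J(A, M) = √(-110) = I*√110)
h = -256272 + 3372*I*√110 (h = (3235 + 137)*(-76 + I*√110) = 3372*(-76 + I*√110) = -256272 + 3372*I*√110 ≈ -2.5627e+5 + 35366.0*I)
Q(I) = -46 + 2*I (Q(I) = (-46 + I) + I = -46 + 2*I)
(h + Q(80))/(27140 - 39912) = ((-256272 + 3372*I*√110) + (-46 + 2*80))/(27140 - 39912) = ((-256272 + 3372*I*√110) + (-46 + 160))/(-12772) = ((-256272 + 3372*I*√110) + 114)*(-1/12772) = (-256158 + 3372*I*√110)*(-1/12772) = 128079/6386 - 843*I*√110/3193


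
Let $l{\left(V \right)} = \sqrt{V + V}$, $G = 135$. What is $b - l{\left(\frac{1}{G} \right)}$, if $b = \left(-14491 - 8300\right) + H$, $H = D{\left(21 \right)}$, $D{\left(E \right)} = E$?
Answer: $-22770 - \frac{\sqrt{30}}{45} \approx -22770.0$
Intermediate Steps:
$H = 21$
$l{\left(V \right)} = \sqrt{2} \sqrt{V}$ ($l{\left(V \right)} = \sqrt{2 V} = \sqrt{2} \sqrt{V}$)
$b = -22770$ ($b = \left(-14491 - 8300\right) + 21 = -22791 + 21 = -22770$)
$b - l{\left(\frac{1}{G} \right)} = -22770 - \sqrt{2} \sqrt{\frac{1}{135}} = -22770 - \frac{\sqrt{2}}{3 \sqrt{15}} = -22770 - \sqrt{2} \frac{\sqrt{15}}{45} = -22770 - \frac{\sqrt{30}}{45}$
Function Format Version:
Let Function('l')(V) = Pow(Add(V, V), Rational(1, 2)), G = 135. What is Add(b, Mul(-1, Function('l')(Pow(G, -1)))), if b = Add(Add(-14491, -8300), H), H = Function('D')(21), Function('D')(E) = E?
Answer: Add(-22770, Mul(Rational(-1, 45), Pow(30, Rational(1, 2)))) ≈ -22770.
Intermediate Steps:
H = 21
Function('l')(V) = Mul(Pow(2, Rational(1, 2)), Pow(V, Rational(1, 2))) (Function('l')(V) = Pow(Mul(2, V), Rational(1, 2)) = Mul(Pow(2, Rational(1, 2)), Pow(V, Rational(1, 2))))
b = -22770 (b = Add(Add(-14491, -8300), 21) = Add(-22791, 21) = -22770)
Add(b, Mul(-1, Function('l')(Pow(G, -1)))) = Add(-22770, Mul(-1, Mul(Pow(2, Rational(1, 2)), Pow(Pow(135, -1), Rational(1, 2))))) = Add(-22770, Mul(-1, Mul(Pow(2, Rational(1, 2)), Pow(Rational(1, 135), Rational(1, 2))))) = Add(-22770, Mul(-1, Mul(Pow(2, Rational(1, 2)), Mul(Rational(1, 45), Pow(15, Rational(1, 2)))))) = Add(-22770, Mul(-1, Mul(Rational(1, 45), Pow(30, Rational(1, 2))))) = Add(-22770, Mul(Rational(-1, 45), Pow(30, Rational(1, 2))))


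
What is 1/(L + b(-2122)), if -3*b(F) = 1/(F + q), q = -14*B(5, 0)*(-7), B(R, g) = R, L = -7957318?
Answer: -4896/38959028927 ≈ -1.2567e-7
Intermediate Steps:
q = 490 (q = -14*5*(-7) = -70*(-7) = 490)
b(F) = -1/(3*(490 + F)) (b(F) = -1/(3*(F + 490)) = -1/(3*(490 + F)))
1/(L + b(-2122)) = 1/(-7957318 - 1/(1470 + 3*(-2122))) = 1/(-7957318 - 1/(1470 - 6366)) = 1/(-7957318 - 1/(-4896)) = 1/(-7957318 - 1*(-1/4896)) = 1/(-7957318 + 1/4896) = 1/(-38959028927/4896) = -4896/38959028927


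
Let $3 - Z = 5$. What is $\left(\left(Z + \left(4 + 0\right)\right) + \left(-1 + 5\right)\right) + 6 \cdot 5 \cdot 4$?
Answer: $126$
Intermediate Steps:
$Z = -2$ ($Z = 3 - 5 = -2$)
$\left(\left(Z + \left(4 + 0\right)\right) + \left(-1 + 5\right)\right) + 6 \cdot 5 \cdot 4 = \left(\left(-2 + \left(4 + 0\right)\right) + \left(-1 + 5\right)\right) + 6 \cdot 5 \cdot 4 = \left(\left(-2 + 4\right) + 4\right) + 30 \cdot 4 = \left(2 + 4\right) + 120 = 6 + 120 = 126$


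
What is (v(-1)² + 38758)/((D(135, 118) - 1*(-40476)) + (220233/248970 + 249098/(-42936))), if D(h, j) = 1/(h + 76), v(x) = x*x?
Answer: 1040745002980620/1086717466736047 ≈ 0.95770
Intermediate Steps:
v(x) = x²
D(h, j) = 1/(76 + h)
(v(-1)² + 38758)/((D(135, 118) - 1*(-40476)) + (220233/248970 + 249098/(-42936))) = (((-1)²)² + 38758)/((1/(76 + 135) - 1*(-40476)) + (220233/248970 + 249098/(-42936))) = (1² + 38758)/((1/211 + 40476) + (220233*(1/248970) + 249098*(-1/42936))) = (1 + 38758)/((1/211 + 40476) + (73411/82990 - 124549/21468)) = 38759/(8540437/211 - 4380167081/890814660) = 38759/(7607022267152329/187961893260) = 38759*(187961893260/7607022267152329) = 1040745002980620/1086717466736047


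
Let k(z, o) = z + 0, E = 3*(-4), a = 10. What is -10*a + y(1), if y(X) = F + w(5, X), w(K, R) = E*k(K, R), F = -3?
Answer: -163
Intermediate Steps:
E = -12
k(z, o) = z
w(K, R) = -12*K
y(X) = -63 (y(X) = -3 - 12*5 = -3 - 60 = -63)
-10*a + y(1) = -10*10 - 63 = -100 - 63 = -163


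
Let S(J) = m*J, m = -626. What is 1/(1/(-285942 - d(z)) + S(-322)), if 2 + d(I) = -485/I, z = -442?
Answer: 126385965/25475871736538 ≈ 4.9610e-6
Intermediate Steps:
S(J) = -626*J
d(I) = -2 - 485/I
1/(1/(-285942 - d(z)) + S(-322)) = 1/(1/(-285942 - (-2 - 485/(-442))) - 626*(-322)) = 1/(1/(-285942 - (-2 - 485*(-1/442))) + 201572) = 1/(1/(-285942 - (-2 + 485/442)) + 201572) = 1/(1/(-285942 - 1*(-399/442)) + 201572) = 1/(1/(-285942 + 399/442) + 201572) = 1/(1/(-126385965/442) + 201572) = 1/(-442/126385965 + 201572) = 1/(25475871736538/126385965) = 126385965/25475871736538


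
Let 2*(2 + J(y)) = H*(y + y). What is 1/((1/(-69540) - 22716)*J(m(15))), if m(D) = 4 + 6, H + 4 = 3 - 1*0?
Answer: 5795/1579670641 ≈ 3.6685e-6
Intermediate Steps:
H = -1 (H = -4 + (3 - 1*0) = -4 + (3 + 0) = -4 + 3 = -1)
m(D) = 10
J(y) = -2 - y (J(y) = -2 + (-(y + y))/2 = -2 + (-2*y)/2 = -2 - y)
1/((1/(-69540) - 22716)*J(m(15))) = 1/((1/(-69540) - 22716)*(-2 - 1*10)) = 1/((-1/69540 - 22716)*(-2 - 10)) = 1/(-1579670641/69540*(-12)) = -69540/1579670641*(-1/12) = 5795/1579670641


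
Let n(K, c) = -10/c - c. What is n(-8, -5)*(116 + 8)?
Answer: 868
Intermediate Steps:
n(K, c) = -c - 10/c
n(-8, -5)*(116 + 8) = (-1*(-5) - 10/(-5))*(116 + 8) = (5 - 10*(-⅕))*124 = (5 + 2)*124 = 7*124 = 868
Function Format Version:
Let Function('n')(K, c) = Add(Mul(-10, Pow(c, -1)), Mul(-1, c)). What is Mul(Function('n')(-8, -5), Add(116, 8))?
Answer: 868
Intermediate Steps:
Function('n')(K, c) = Add(Mul(-1, c), Mul(-10, Pow(c, -1)))
Mul(Function('n')(-8, -5), Add(116, 8)) = Mul(Add(Mul(-1, -5), Mul(-10, Pow(-5, -1))), Add(116, 8)) = Mul(Add(5, Mul(-10, Rational(-1, 5))), 124) = Mul(Add(5, 2), 124) = Mul(7, 124) = 868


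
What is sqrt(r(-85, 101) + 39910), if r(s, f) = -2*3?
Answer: 4*sqrt(2494) ≈ 199.76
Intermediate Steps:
r(s, f) = -6
sqrt(r(-85, 101) + 39910) = sqrt(-6 + 39910) = sqrt(39904) = 4*sqrt(2494)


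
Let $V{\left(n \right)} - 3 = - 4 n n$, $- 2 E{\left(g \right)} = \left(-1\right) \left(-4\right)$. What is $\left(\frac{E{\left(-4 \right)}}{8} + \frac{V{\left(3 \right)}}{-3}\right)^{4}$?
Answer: $\frac{3418801}{256} \approx 13355.0$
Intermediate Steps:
$E{\left(g \right)} = -2$ ($E{\left(g \right)} = - \frac{\left(-1\right) \left(-4\right)}{2} = \left(- \frac{1}{2}\right) 4 = -2$)
$V{\left(n \right)} = 3 - 4 n^{2}$ ($V{\left(n \right)} = 3 + - 4 n n = 3 - 4 n^{2}$)
$\left(\frac{E{\left(-4 \right)}}{8} + \frac{V{\left(3 \right)}}{-3}\right)^{4} = \left(- \frac{2}{8} + \frac{3 - 4 \cdot 3^{2}}{-3}\right)^{4} = \left(\left(-2\right) \frac{1}{8} + \left(3 - 36\right) \left(- \frac{1}{3}\right)\right)^{4} = \left(- \frac{1}{4} + \left(3 - 36\right) \left(- \frac{1}{3}\right)\right)^{4} = \left(- \frac{1}{4} - -11\right)^{4} = \left(- \frac{1}{4} + 11\right)^{4} = \left(\frac{43}{4}\right)^{4} = \frac{3418801}{256}$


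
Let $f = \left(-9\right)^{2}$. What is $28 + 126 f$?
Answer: $10234$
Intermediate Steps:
$f = 81$
$28 + 126 f = 28 + 126 \cdot 81 = 28 + 10206 = 10234$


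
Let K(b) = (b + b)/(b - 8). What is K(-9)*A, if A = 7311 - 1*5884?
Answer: 25686/17 ≈ 1510.9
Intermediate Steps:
K(b) = 2*b/(-8 + b) (K(b) = (2*b)/(-8 + b) = 2*b/(-8 + b))
A = 1427 (A = 7311 - 5884 = 1427)
K(-9)*A = (2*(-9)/(-8 - 9))*1427 = (2*(-9)/(-17))*1427 = (2*(-9)*(-1/17))*1427 = (18/17)*1427 = 25686/17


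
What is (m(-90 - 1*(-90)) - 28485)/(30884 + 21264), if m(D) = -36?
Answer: -28521/52148 ≈ -0.54692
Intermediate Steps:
(m(-90 - 1*(-90)) - 28485)/(30884 + 21264) = (-36 - 28485)/(30884 + 21264) = -28521/52148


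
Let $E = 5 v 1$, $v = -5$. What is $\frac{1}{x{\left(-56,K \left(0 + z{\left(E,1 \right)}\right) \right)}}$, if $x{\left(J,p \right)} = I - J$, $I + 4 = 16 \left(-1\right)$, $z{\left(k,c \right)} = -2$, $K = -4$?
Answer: $\frac{1}{36} \approx 0.027778$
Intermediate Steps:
$E = -25$ ($E = 5 \left(-5\right) 1 = \left(-25\right) 1 = -25$)
$I = -20$ ($I = -4 + 16 \left(-1\right) = -4 - 16 = -20$)
$x{\left(J,p \right)} = -20 - J$
$\frac{1}{x{\left(-56,K \left(0 + z{\left(E,1 \right)}\right) \right)}} = \frac{1}{-20 - -56} = \frac{1}{-20 + 56} = \frac{1}{36}$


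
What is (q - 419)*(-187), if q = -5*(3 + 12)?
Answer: 92378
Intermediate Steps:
q = -75 (q = -5*15 = -75)
(q - 419)*(-187) = (-75 - 419)*(-187) = -494*(-187) = 92378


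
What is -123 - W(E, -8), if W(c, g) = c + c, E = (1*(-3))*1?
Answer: -117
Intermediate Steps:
E = -3 (E = -3*1 = -3)
W(c, g) = 2*c
-123 - W(E, -8) = -123 - 2*(-3) = -123 - 1*(-6) = -123 + 6 = -117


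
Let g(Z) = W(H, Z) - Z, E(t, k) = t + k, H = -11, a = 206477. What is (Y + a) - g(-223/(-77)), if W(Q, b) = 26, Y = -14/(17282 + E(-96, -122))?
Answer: 135632776861/656964 ≈ 2.0645e+5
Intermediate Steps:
E(t, k) = k + t
Y = -7/8532 (Y = -14/(17282 + (-122 - 96)) = -14/(17282 - 218) = -14/17064 = (1/17064)*(-14) = -7/8532 ≈ -0.00082044)
g(Z) = 26 - Z
(Y + a) - g(-223/(-77)) = (-7/8532 + 206477) - (26 - (-223)/(-77)) = 1761661757/8532 - (26 - (-223)*(-1)/77) = 1761661757/8532 - (26 - 1*223/77) = 1761661757/8532 - (26 - 223/77) = 1761661757/8532 - 1*1779/77 = 1761661757/8532 - 1779/77 = 135632776861/656964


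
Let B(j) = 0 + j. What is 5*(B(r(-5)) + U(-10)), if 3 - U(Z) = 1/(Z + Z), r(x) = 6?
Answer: 181/4 ≈ 45.250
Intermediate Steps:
U(Z) = 3 - 1/(2*Z) (U(Z) = 3 - 1/(Z + Z) = 3 - 1/(2*Z))
B(j) = j
5*(B(r(-5)) + U(-10)) = 5*(6 + (3 - ½/(-10))) = 5*(6 + (3 - ½*(-⅒))) = 5*(6 + (3 + 1/20)) = 5*(6 + 61/20) = 5*(181/20) = 181/4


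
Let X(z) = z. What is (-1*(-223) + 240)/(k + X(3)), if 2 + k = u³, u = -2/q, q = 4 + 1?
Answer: 57875/117 ≈ 494.66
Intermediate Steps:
q = 5
u = -⅖ (u = -2/5 = -2*⅕ = -⅖ ≈ -0.40000)
k = -258/125 (k = -2 + (-⅖)³ = -2 - 8/125 = -258/125 ≈ -2.0640)
(-1*(-223) + 240)/(k + X(3)) = (-1*(-223) + 240)/(-258/125 + 3) = (223 + 240)/(117/125) = 463*(125/117) = 57875/117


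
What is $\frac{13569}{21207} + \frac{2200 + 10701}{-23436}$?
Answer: $\frac{2114837}{23667012} \approx 0.089358$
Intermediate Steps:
$\frac{13569}{21207} + \frac{2200 + 10701}{-23436} = 13569 \cdot \frac{1}{21207} + 12901 \left(- \frac{1}{23436}\right) = \frac{4523}{7069} - \frac{1843}{3348} = \frac{2114837}{23667012}$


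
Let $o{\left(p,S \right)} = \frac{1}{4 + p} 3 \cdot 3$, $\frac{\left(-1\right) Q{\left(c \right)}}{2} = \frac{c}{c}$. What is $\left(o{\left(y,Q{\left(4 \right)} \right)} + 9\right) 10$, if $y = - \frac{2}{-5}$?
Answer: $\frac{1215}{11} \approx 110.45$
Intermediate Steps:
$y = \frac{2}{5}$ ($y = \left(-2\right) \left(- \frac{1}{5}\right) = \frac{2}{5} \approx 0.4$)
$Q{\left(c \right)} = -2$ ($Q{\left(c \right)} = - 2 \frac{c}{c} = \left(-2\right) 1 = -2$)
$o{\left(p,S \right)} = \frac{9}{4 + p}$ ($o{\left(p,S \right)} = \frac{3}{4 + p} 3 = \frac{9}{4 + p}$)
$\left(o{\left(y,Q{\left(4 \right)} \right)} + 9\right) 10 = \left(\frac{9}{4 + \frac{2}{5}} + 9\right) 10 = \left(\frac{9}{\frac{22}{5}} + 9\right) 10 = \left(9 \cdot \frac{5}{22} + 9\right) 10 = \left(\frac{45}{22} + 9\right) 10 = \frac{243}{22} \cdot 10 = \frac{1215}{11}$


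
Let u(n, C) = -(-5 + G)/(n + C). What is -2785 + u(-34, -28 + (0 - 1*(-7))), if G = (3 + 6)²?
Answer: -153099/55 ≈ -2783.6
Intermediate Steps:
G = 81 (G = 9² = 81)
u(n, C) = -76/(C + n) (u(n, C) = -(-5 + 81)/(n + C) = -76/(C + n))
-2785 + u(-34, -28 + (0 - 1*(-7))) = -2785 - 76/((-28 + (0 - 1*(-7))) - 34) = -2785 - 76/((-28 + (0 + 7)) - 34) = -2785 - 76/((-28 + 7) - 34) = -2785 - 76/(-21 - 34) = -2785 - 76/(-55) = -2785 - 76*(-1/55) = -2785 + 76/55 = -153099/55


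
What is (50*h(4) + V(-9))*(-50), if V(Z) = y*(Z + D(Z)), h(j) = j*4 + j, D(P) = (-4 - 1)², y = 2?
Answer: -51600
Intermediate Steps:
D(P) = 25 (D(P) = (-5)² = 25)
h(j) = 5*j (h(j) = 4*j + j = 5*j)
V(Z) = 50 + 2*Z (V(Z) = 2*(Z + 25) = 2*(25 + Z) = 50 + 2*Z)
(50*h(4) + V(-9))*(-50) = (50*(5*4) + (50 + 2*(-9)))*(-50) = (50*20 + (50 - 18))*(-50) = (1000 + 32)*(-50) = 1032*(-50) = -51600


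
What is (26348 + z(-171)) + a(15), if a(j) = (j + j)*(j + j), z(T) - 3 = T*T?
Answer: 56492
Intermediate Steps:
z(T) = 3 + T² (z(T) = 3 + T*T = 3 + T²)
a(j) = 4*j² (a(j) = (2*j)*(2*j) = 4*j²)
(26348 + z(-171)) + a(15) = (26348 + (3 + (-171)²)) + 4*15² = (26348 + (3 + 29241)) + 4*225 = (26348 + 29244) + 900 = 55592 + 900 = 56492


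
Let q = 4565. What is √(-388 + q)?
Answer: √4177 ≈ 64.630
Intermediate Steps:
√(-388 + q) = √(-388 + 4565) = √4177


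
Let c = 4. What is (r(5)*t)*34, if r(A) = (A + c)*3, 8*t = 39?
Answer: 17901/4 ≈ 4475.3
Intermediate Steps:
t = 39/8 (t = (⅛)*39 = 39/8 ≈ 4.8750)
r(A) = 12 + 3*A (r(A) = (A + 4)*3 = (4 + A)*3 = 12 + 3*A)
(r(5)*t)*34 = ((12 + 3*5)*(39/8))*34 = ((12 + 15)*(39/8))*34 = (27*(39/8))*34 = (1053/8)*34 = 17901/4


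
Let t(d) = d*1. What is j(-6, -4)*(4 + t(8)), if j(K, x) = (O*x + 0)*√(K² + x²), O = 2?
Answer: -192*√13 ≈ -692.27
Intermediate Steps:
t(d) = d
j(K, x) = 2*x*√(K² + x²) (j(K, x) = (2*x + 0)*√(K² + x²) = (2*x)*√(K² + x²) = 2*x*√(K² + x²))
j(-6, -4)*(4 + t(8)) = (2*(-4)*√((-6)² + (-4)²))*(4 + 8) = (2*(-4)*√(36 + 16))*12 = (2*(-4)*√52)*12 = (2*(-4)*(2*√13))*12 = -16*√13*12 = -192*√13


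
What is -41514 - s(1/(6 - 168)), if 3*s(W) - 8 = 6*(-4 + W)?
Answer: -3362201/81 ≈ -41509.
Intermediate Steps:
s(W) = -16/3 + 2*W (s(W) = 8/3 + (6*(-4 + W))/3 = 8/3 + (-24 + 6*W)/3 = 8/3 + (-8 + 2*W) = -16/3 + 2*W)
-41514 - s(1/(6 - 168)) = -41514 - (-16/3 + 2/(6 - 168)) = -41514 - (-16/3 + 2/(-162)) = -41514 - (-16/3 + 2*(-1/162)) = -41514 - (-16/3 - 1/81) = -41514 - 1*(-433/81) = -41514 + 433/81 = -3362201/81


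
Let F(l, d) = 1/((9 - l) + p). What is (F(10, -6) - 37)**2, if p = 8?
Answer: 66564/49 ≈ 1358.4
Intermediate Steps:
F(l, d) = 1/(17 - l) (F(l, d) = 1/((9 - l) + 8) = 1/(17 - l))
(F(10, -6) - 37)**2 = (1/(17 - 1*10) - 37)**2 = (1/(17 - 10) - 37)**2 = (1/7 - 37)**2 = (-258/7)**2 = 66564/49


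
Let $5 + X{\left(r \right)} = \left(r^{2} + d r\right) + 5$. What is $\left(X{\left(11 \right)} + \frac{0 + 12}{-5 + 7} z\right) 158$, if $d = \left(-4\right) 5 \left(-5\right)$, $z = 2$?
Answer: $194814$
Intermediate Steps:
$d = 100$ ($d = \left(-20\right) \left(-5\right) = 100$)
$X{\left(r \right)} = r^{2} + 100 r$ ($X{\left(r \right)} = -5 + \left(\left(r^{2} + 100 r\right) + 5\right) = -5 + \left(5 + r^{2} + 100 r\right) = r^{2} + 100 r$)
$\left(X{\left(11 \right)} + \frac{0 + 12}{-5 + 7} z\right) 158 = \left(11 \left(100 + 11\right) + \frac{0 + 12}{-5 + 7} \cdot 2\right) 158 = \left(11 \cdot 111 + \frac{12}{2} \cdot 2\right) 158 = \left(1221 + 12 \cdot \frac{1}{2} \cdot 2\right) 158 = \left(1221 + 6 \cdot 2\right) 158 = \left(1221 + 12\right) 158 = 1233 \cdot 158 = 194814$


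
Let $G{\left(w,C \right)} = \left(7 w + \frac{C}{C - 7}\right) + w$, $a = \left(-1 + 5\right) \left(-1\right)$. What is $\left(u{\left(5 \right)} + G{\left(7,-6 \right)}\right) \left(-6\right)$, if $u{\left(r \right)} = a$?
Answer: $- \frac{4092}{13} \approx -314.77$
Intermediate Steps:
$a = -4$ ($a = 4 \left(-1\right) = -4$)
$G{\left(w,C \right)} = 8 w + \frac{C}{-7 + C}$ ($G{\left(w,C \right)} = \left(7 w + \frac{C}{-7 + C}\right) + w = 8 w + \frac{C}{-7 + C}$)
$u{\left(r \right)} = -4$
$\left(u{\left(5 \right)} + G{\left(7,-6 \right)}\right) \left(-6\right) = \left(-4 + \frac{-6 - 392 + 8 \left(-6\right) 7}{-7 - 6}\right) \left(-6\right) = \left(-4 + \frac{-6 - 392 - 336}{-13}\right) \left(-6\right) = \left(-4 - - \frac{734}{13}\right) \left(-6\right) = \left(-4 + \frac{734}{13}\right) \left(-6\right) = \frac{682}{13} \left(-6\right) = - \frac{4092}{13}$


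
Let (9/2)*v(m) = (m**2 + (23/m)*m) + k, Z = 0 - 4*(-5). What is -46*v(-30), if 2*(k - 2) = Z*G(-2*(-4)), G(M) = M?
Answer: -30820/3 ≈ -10273.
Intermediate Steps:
Z = 20 (Z = 0 + 20 = 20)
k = 82 (k = 2 + (20*(-2*(-4)))/2 = 2 + (20*8)/2 = 2 + (1/2)*160 = 2 + 80 = 82)
v(m) = 70/3 + 2*m**2/9 (v(m) = 2*((m**2 + (23/m)*m) + 82)/9 = 2*((m**2 + 23) + 82)/9 = 2*((23 + m**2) + 82)/9 = 2*(105 + m**2)/9 = 70/3 + 2*m**2/9)
-46*v(-30) = -46*(70/3 + (2/9)*(-30)**2) = -46*(70/3 + (2/9)*900) = -46*(70/3 + 200) = -46*670/3 = -30820/3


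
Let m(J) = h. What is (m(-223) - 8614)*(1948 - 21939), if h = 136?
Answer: 169483698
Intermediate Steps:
m(J) = 136
(m(-223) - 8614)*(1948 - 21939) = (136 - 8614)*(1948 - 21939) = -8478*(-19991) = 169483698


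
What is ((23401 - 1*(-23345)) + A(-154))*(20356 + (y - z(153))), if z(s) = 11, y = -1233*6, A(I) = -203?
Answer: 602592221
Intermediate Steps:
y = -7398
((23401 - 1*(-23345)) + A(-154))*(20356 + (y - z(153))) = ((23401 - 1*(-23345)) - 203)*(20356 + (-7398 - 1*11)) = ((23401 + 23345) - 203)*(20356 + (-7398 - 11)) = (46746 - 203)*(20356 - 7409) = 46543*12947 = 602592221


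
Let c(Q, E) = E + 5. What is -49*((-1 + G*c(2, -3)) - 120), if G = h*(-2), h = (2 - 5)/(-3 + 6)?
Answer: 5733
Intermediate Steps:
h = -1 (h = -3/3 = -3*⅓ = -1)
c(Q, E) = 5 + E
G = 2 (G = -1*(-2) = 2)
-49*((-1 + G*c(2, -3)) - 120) = -49*((-1 + 2*(5 - 3)) - 120) = -49*((-1 + 2*2) - 120) = -49*((-1 + 4) - 120) = -49*(3 - 120) = -49*(-117) = 5733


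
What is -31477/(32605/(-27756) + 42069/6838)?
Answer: -2987096917428/472357087 ≈ -6323.8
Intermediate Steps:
-31477/(32605/(-27756) + 42069/6838) = -31477/(32605*(-1/27756) + 42069*(1/6838)) = -31477/(-32605/27756 + 42069/6838) = -31477/472357087/94897764 = -31477*94897764/472357087 = -2987096917428/472357087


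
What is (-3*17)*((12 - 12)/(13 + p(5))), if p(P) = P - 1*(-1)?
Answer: 0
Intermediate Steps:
p(P) = 1 + P (p(P) = P + 1 = 1 + P)
(-3*17)*((12 - 12)/(13 + p(5))) = (-3*17)*((12 - 12)/(13 + (1 + 5))) = -0/(13 + 6) = -0/19 = -51*0 = 0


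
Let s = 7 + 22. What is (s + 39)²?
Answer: 4624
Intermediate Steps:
s = 29
(s + 39)² = (29 + 39)² = 68² = 4624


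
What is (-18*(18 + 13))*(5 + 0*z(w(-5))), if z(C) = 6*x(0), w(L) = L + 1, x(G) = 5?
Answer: -2790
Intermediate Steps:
w(L) = 1 + L
z(C) = 30 (z(C) = 6*5 = 30)
(-18*(18 + 13))*(5 + 0*z(w(-5))) = (-18*(18 + 13))*(5 + 0*30) = (-18*31)*(5 + 0) = -558*5 = -2790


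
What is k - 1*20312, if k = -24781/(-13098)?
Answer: -266021795/13098 ≈ -20310.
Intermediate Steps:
k = 24781/13098 (k = -24781*(-1/13098) = 24781/13098 ≈ 1.8920)
k - 1*20312 = 24781/13098 - 1*20312 = 24781/13098 - 20312 = -266021795/13098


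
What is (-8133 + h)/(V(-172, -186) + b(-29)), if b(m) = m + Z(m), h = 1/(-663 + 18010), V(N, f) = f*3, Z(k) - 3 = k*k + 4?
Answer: -141083150/4527567 ≈ -31.161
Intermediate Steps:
Z(k) = 7 + k² (Z(k) = 3 + (k*k + 4) = 3 + (k² + 4) = 3 + (4 + k²) = 7 + k²)
V(N, f) = 3*f
h = 1/17347 ≈ 5.7647e-5
b(m) = 7 + m + m² (b(m) = m + (7 + m²) = 7 + m + m²)
(-8133 + h)/(V(-172, -186) + b(-29)) = (-8133 + 1/17347)/(3*(-186) + (7 - 29 + (-29)²)) = -141083150/(17347*(-558 + (7 - 29 + 841))) = -141083150/(17347*(-558 + 819)) = -141083150/17347/261 = -141083150/17347*1/261 = -141083150/4527567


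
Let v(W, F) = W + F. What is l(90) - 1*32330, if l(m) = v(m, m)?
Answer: -32150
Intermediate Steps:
v(W, F) = F + W
l(m) = 2*m (l(m) = m + m = 2*m)
l(90) - 1*32330 = 2*90 - 1*32330 = 180 - 32330 = -32150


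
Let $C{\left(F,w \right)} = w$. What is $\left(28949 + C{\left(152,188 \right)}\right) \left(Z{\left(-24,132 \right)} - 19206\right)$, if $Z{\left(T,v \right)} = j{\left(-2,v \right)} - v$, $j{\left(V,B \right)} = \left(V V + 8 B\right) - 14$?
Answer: $-532974004$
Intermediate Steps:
$j{\left(V,B \right)} = -14 + V^{2} + 8 B$ ($j{\left(V,B \right)} = \left(V^{2} + 8 B\right) - 14 = -14 + V^{2} + 8 B$)
$Z{\left(T,v \right)} = -10 + 7 v$ ($Z{\left(T,v \right)} = \left(-14 + \left(-2\right)^{2} + 8 v\right) - v = \left(-14 + 4 + 8 v\right) - v = \left(-10 + 8 v\right) - v = -10 + 7 v$)
$\left(28949 + C{\left(152,188 \right)}\right) \left(Z{\left(-24,132 \right)} - 19206\right) = \left(28949 + 188\right) \left(\left(-10 + 7 \cdot 132\right) - 19206\right) = 29137 \left(\left(-10 + 924\right) - 19206\right) = 29137 \left(914 - 19206\right) = 29137 \left(-18292\right) = -532974004$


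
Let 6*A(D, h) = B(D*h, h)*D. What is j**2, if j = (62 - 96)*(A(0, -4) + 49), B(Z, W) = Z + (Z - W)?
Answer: 2775556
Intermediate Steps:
B(Z, W) = -W + 2*Z
A(D, h) = D*(-h + 2*D*h)/6 (A(D, h) = ((-h + 2*(D*h))*D)/6 = ((-h + 2*D*h)*D)/6 = (D*(-h + 2*D*h))/6 = D*(-h + 2*D*h)/6)
j = -1666 (j = (62 - 96)*((1/6)*0*(-4)*(-1 + 2*0) + 49) = -34*((1/6)*0*(-4)*(-1 + 0) + 49) = -34*((1/6)*0*(-4)*(-1) + 49) = -34*(0 + 49) = -34*49 = -1666)
j**2 = (-1666)**2 = 2775556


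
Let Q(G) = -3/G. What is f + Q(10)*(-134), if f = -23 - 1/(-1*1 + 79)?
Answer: 6703/390 ≈ 17.187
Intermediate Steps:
f = -1795/78 (f = -23 - 1/(-1 + 79) = -23 - 1/78 = -1795/78 ≈ -23.013)
f + Q(10)*(-134) = -1795/78 - 3/10*(-134) = -1795/78 + 201/5 = 6703/390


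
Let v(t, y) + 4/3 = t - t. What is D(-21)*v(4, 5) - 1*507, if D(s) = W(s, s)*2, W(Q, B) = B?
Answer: -451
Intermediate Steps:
v(t, y) = -4/3 (v(t, y) = -4/3 + (t - t) = -4/3 + 0 = -4/3)
D(s) = 2*s (D(s) = s*2 = 2*s)
D(-21)*v(4, 5) - 1*507 = (2*(-21))*(-4/3) - 1*507 = -42*(-4/3) - 507 = 56 - 507 = -451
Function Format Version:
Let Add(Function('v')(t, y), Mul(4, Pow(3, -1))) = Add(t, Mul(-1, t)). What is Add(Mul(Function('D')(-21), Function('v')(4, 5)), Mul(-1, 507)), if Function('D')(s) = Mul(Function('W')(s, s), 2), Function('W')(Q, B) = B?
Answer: -451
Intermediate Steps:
Function('v')(t, y) = Rational(-4, 3) (Function('v')(t, y) = Add(Rational(-4, 3), Add(t, Mul(-1, t))) = Add(Rational(-4, 3), 0) = Rational(-4, 3))
Function('D')(s) = Mul(2, s) (Function('D')(s) = Mul(s, 2) = Mul(2, s))
Add(Mul(Function('D')(-21), Function('v')(4, 5)), Mul(-1, 507)) = Add(Mul(Mul(2, -21), Rational(-4, 3)), Mul(-1, 507)) = Add(Mul(-42, Rational(-4, 3)), -507) = Add(56, -507) = -451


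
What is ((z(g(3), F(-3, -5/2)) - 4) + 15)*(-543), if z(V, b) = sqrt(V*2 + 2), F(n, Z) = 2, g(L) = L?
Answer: -5973 - 1086*sqrt(2) ≈ -7508.8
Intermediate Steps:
z(V, b) = sqrt(2 + 2*V) (z(V, b) = sqrt(2*V + 2) = sqrt(2 + 2*V))
((z(g(3), F(-3, -5/2)) - 4) + 15)*(-543) = ((sqrt(2 + 2*3) - 4) + 15)*(-543) = ((sqrt(2 + 6) - 4) + 15)*(-543) = ((sqrt(8) - 4) + 15)*(-543) = ((2*sqrt(2) - 4) + 15)*(-543) = ((-4 + 2*sqrt(2)) + 15)*(-543) = (11 + 2*sqrt(2))*(-543) = -5973 - 1086*sqrt(2)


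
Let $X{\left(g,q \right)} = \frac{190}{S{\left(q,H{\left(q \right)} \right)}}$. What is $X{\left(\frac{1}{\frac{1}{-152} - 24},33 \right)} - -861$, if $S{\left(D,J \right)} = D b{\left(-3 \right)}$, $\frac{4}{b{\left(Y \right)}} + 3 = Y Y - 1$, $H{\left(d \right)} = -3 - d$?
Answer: $\frac{57301}{66} \approx 868.2$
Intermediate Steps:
$b{\left(Y \right)} = \frac{4}{-4 + Y^{2}}$ ($b{\left(Y \right)} = \frac{4}{-3 + \left(Y Y - 1\right)} = \frac{4}{-3 + \left(Y^{2} - 1\right)} = \frac{4}{-3 + \left(-1 + Y^{2}\right)} = \frac{4}{-4 + Y^{2}}$)
$S{\left(D,J \right)} = \frac{4 D}{5}$ ($S{\left(D,J \right)} = D \frac{4}{-4 + \left(-3\right)^{2}} = D \frac{4}{-4 + 9} = D \frac{4}{5} = \frac{4 D}{5}$)
$X{\left(g,q \right)} = \frac{475}{2 q}$ ($X{\left(g,q \right)} = \frac{190}{\frac{4}{5} q} = 190 \frac{5}{4 q} = \frac{475}{2 q}$)
$X{\left(\frac{1}{\frac{1}{-152} - 24},33 \right)} - -861 = \frac{475}{2 \cdot 33} - -861 = \frac{475}{2} \cdot \frac{1}{33} + 861 = \frac{475}{66} + 861 = \frac{57301}{66}$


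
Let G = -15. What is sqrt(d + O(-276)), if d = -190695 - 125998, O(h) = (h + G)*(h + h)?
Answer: I*sqrt(156061) ≈ 395.05*I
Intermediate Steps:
O(h) = 2*h*(-15 + h) (O(h) = (h - 15)*(h + h) = (-15 + h)*(2*h) = 2*h*(-15 + h))
d = -316693
sqrt(d + O(-276)) = sqrt(-316693 + 2*(-276)*(-15 - 276)) = sqrt(-316693 + 2*(-276)*(-291)) = sqrt(-316693 + 160632) = sqrt(-156061) = I*sqrt(156061)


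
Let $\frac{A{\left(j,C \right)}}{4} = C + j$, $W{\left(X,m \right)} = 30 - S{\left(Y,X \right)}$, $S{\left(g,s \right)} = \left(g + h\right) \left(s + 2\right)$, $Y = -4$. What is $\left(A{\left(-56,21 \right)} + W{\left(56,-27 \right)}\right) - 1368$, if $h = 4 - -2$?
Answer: $-1594$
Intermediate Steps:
$h = 6$ ($h = 4 + 2 = 6$)
$S{\left(g,s \right)} = \left(2 + s\right) \left(6 + g\right)$ ($S{\left(g,s \right)} = \left(g + 6\right) \left(s + 2\right) = \left(6 + g\right) \left(2 + s\right) = \left(2 + s\right) \left(6 + g\right)$)
$W{\left(X,m \right)} = 26 - 2 X$ ($W{\left(X,m \right)} = 30 - \left(12 + 2 \left(-4\right) + 6 X - 4 X\right) = 30 - \left(12 - 8 + 6 X - 4 X\right) = 30 - \left(4 + 2 X\right) = 26 - 2 X$)
$A{\left(j,C \right)} = 4 C + 4 j$ ($A{\left(j,C \right)} = 4 \left(C + j\right) = 4 C + 4 j$)
$\left(A{\left(-56,21 \right)} + W{\left(56,-27 \right)}\right) - 1368 = \left(\left(4 \cdot 21 + 4 \left(-56\right)\right) + \left(26 - 112\right)\right) - 1368 = \left(\left(84 - 224\right) + \left(26 - 112\right)\right) - 1368 = \left(-140 - 86\right) - 1368 = -226 - 1368 = -1594$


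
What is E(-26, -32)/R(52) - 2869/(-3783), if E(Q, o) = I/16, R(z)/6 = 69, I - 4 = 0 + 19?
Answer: 276685/363168 ≈ 0.76186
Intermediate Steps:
I = 23 (I = 4 + (0 + 19) = 4 + 19 = 23)
R(z) = 414 (R(z) = 6*69 = 414)
E(Q, o) = 23/16
E(-26, -32)/R(52) - 2869/(-3783) = (23/16)/414 - 2869/(-3783) = (23/16)*(1/414) - 2869*(-1/3783) = 1/288 + 2869/3783 = 276685/363168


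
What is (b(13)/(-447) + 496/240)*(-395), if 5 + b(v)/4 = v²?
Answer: -105781/447 ≈ -236.65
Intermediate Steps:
b(v) = -20 + 4*v²
(b(13)/(-447) + 496/240)*(-395) = ((-20 + 4*13²)/(-447) + 496/240)*(-395) = ((-20 + 4*169)*(-1/447) + 496*(1/240))*(-395) = ((-20 + 676)*(-1/447) + 31/15)*(-395) = (656*(-1/447) + 31/15)*(-395) = (-656/447 + 31/15)*(-395) = (1339/2235)*(-395) = -105781/447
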